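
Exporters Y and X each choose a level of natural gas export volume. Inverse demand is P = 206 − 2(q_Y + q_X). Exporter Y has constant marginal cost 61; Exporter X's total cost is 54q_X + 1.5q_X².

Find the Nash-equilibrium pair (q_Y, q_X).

29.625, 13.25

Exporter Y's profit: π = q_Y(206 − 2(q_Y + q_X)) − 61q_Y.
∂π/∂q_Y = 145 − 4q_Y − 2q_X = 0, so q_Y = 36.25 − 0.5q_X.
For X: ∂π/∂q_X = 152 − 7q_X − 2q_Y = 0 ⇒ q_X = 152/7 − (2/7)q_Y.
Substituting the second reaction function into the first: q_Y = 36.25 − 0.5(152/7 − (2/7)q_Y), which gives (6/7)q_Y = 711/28 ⇒ q_Y = 29.625.
Then q_X = 152/7 − (2/7)·29.625 = 13.25.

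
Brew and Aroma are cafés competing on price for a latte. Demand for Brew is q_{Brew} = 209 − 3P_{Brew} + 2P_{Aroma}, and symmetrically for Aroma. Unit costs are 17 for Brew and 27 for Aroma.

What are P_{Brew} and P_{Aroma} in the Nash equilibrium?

Brew's profit: π = (P_{Brew} − 17)(209 − 3P_{Brew} + 2P_{Aroma}).
∂π/∂P_{Brew} = 260 − 6P_{Brew} + 2P_{Aroma} = 0 ⇒ P_{Brew} = 130/3 + (1/3)P_{Aroma}.
Similarly P_{Aroma} = 145/3 + (1/3)P_{Brew}.
Plugging P_{Aroma} into Brew's best response: P_{Brew} = 130/3 + (1/3)(145/3 + (1/3)P_{Brew}) ⇒ (8/9)P_{Brew} = 535/9, so P_{Brew} = 66.875.
Then P_{Aroma} = 145/3 + (1/3)·66.875 = 70.625.

66.875, 70.625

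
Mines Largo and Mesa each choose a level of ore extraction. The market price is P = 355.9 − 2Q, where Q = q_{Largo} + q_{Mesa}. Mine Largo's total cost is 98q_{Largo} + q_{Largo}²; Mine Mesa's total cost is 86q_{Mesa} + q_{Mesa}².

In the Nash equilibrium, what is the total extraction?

65.975

Mine Largo's profit: π = q_{Largo}(355.9 − 2(q_{Largo} + q_{Mesa})) − 98q_{Largo} − q_{Largo}².
∂π/∂q_{Largo} = 257.9 − 6q_{Largo} − 2q_{Mesa} = 0, so q_{Largo} = 2579/60 − (1/3)q_{Mesa}.
By the same steps for Mesa: q_{Mesa} = 2699/60 − (1/3)q_{Largo}.
Solving the two reaction functions simultaneously: (1 − (−1/3)(−1/3))q_{Largo} = 2579/60 − (1/3)·(2699/60), so (8/9)q_{Largo} = 2519/90 and q_{Largo} = 31.4875.
Then q_{Mesa} = 2699/60 − (1/3)·31.4875 = 34.4875.
Total extraction: 31.4875 + 34.4875 = 65.975.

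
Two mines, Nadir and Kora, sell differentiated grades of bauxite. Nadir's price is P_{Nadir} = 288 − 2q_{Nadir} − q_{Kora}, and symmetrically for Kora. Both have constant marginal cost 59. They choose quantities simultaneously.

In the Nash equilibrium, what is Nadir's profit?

4195.28

Mine Nadir's profit: π = q_{Nadir}(288 − 2q_{Nadir} − q_{Kora}) − 59q_{Nadir}.
∂π/∂q_{Nadir} = 229 − 4q_{Nadir} − q_{Kora} = 0 ⇒ q_{Nadir} = 57.25 − 0.25q_{Kora}.
By symmetry q_{Kora} = q_{Nadir}; substituting into the reaction function, 1.25q_{Nadir} = 57.25 and q_{Nadir} = 45.8.
P_{Nadir} = 288 − 2·45.8 − 45.8 = 150.6.
Profit = (150.6 − 59)·45.8 = 4195.28.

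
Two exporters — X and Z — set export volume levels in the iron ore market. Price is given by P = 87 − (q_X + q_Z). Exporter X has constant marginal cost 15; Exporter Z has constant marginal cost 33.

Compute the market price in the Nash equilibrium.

Exporter X's profit: π = q_X(87 − (q_X + q_Z)) − 15q_X.
∂π/∂q_X = 72 − 2q_X − q_Z = 0, so q_X = 36 − 0.5q_Z.
By the same steps for Z: q_Z = 27 − 0.5q_X.
Solving the two reaction functions simultaneously: (1 − (−0.5)(−0.5))q_X = 36 − 0.5·27, so 0.75q_X = 22.5 and q_X = 30.
Then q_Z = 27 − 0.5·30 = 12.
Equilibrium price: P = 87 − 42 = 45.

45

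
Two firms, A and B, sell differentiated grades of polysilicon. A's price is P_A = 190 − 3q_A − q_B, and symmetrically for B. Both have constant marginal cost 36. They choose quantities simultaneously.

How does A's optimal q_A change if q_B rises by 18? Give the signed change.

-3

Firm A's profit: π = q_A(190 − 3q_A − q_B) − 36q_A.
∂π/∂q_A = 154 − 6q_A − q_B = 0 ⇒ q_A = 77/3 − (1/6)q_B.
The reaction-function slope is −1/6, so an 18-unit rise in q_B moves q_A by −1/6 × 18 = −3. A's best response falls — the actions are strategic substitutes.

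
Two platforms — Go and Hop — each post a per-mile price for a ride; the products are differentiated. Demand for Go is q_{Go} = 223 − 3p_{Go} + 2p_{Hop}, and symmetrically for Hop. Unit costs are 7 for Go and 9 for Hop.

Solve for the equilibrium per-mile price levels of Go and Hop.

Go's profit: π = (p_{Go} − 7)(223 − 3p_{Go} + 2p_{Hop}).
∂π/∂p_{Go} = 244 − 6p_{Go} + 2p_{Hop} = 0 ⇒ p_{Go} = 122/3 + (1/3)p_{Hop}.
Similarly p_{Hop} = 125/3 + (1/3)p_{Go}.
Substituting the second reaction function into the first: p_{Go} = 122/3 + (1/3)(125/3 + (1/3)p_{Go}), which gives (8/9)p_{Go} = 491/9 ⇒ p_{Go} = 61.375.
Then p_{Hop} = 125/3 + (1/3)·61.375 = 62.125.

61.375, 62.125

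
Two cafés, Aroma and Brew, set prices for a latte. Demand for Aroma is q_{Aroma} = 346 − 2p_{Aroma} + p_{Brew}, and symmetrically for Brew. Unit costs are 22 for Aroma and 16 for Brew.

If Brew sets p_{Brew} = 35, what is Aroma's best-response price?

106.25

Aroma's profit: π = (p_{Aroma} − 22)(346 − 2p_{Aroma} + p_{Brew}).
∂π/∂p_{Aroma} = 390 − 4p_{Aroma} + p_{Brew} = 0 ⇒ p_{Aroma} = 97.5 + 0.25p_{Brew}.
At p_{Brew} = 35: p_{Aroma} = 97.5 + 0.25·35 = 106.25.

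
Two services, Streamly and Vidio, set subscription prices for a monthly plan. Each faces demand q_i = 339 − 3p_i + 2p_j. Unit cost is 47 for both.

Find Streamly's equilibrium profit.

15987

Streamly's profit: π = (p_{Streamly} − 47)(339 − 3p_{Streamly} + 2p_{Vidio}).
∂π/∂p_{Streamly} = 480 − 6p_{Streamly} + 2p_{Vidio} = 0 ⇒ p_{Streamly} = 80 + (1/3)p_{Vidio}.
The game is symmetric, so in equilibrium p_{Vidio} = p_{Streamly}: the reaction function gives (2/3)p_{Streamly} = 80, hence p_{Streamly} = 120.
q_{Streamly} = 339 − 3·120 + 2·120 = 219.
Profit = (120 − 47)·219 = 15987.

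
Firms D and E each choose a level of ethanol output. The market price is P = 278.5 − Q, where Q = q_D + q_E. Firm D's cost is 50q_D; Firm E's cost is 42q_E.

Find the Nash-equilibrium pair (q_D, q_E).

73.5, 81.5

Firm D's profit: π = q_D(278.5 − (q_D + q_E)) − 50q_D.
∂π/∂q_D = 228.5 − 2q_D − q_E = 0, so q_D = 114.25 − 0.5q_E.
By the same steps for E: q_E = 118.25 − 0.5q_D.
Plugging q_E into D's best response: q_D = 114.25 − 0.5(118.25 − 0.5q_D) ⇒ 0.75q_D = 55.125, so q_D = 73.5.
Then q_E = 118.25 − 0.5·73.5 = 81.5.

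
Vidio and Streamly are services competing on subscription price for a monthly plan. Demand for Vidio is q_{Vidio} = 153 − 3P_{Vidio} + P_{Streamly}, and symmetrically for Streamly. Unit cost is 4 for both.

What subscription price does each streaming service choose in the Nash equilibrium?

33

Vidio's profit: π = (P_{Vidio} − 4)(153 − 3P_{Vidio} + P_{Streamly}).
∂π/∂P_{Vidio} = 165 − 6P_{Vidio} + P_{Streamly} = 0 ⇒ P_{Vidio} = 27.5 + (1/6)P_{Streamly}.
By symmetry P_{Streamly} = P_{Vidio}; substituting into the reaction function, (5/6)P_{Vidio} = 27.5 and P_{Vidio} = 33.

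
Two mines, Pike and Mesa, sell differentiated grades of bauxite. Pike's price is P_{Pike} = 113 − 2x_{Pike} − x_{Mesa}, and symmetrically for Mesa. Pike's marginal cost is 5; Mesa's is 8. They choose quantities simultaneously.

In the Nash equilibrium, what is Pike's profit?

950.48

Mine Pike's profit: π = x_{Pike}(113 − 2x_{Pike} − x_{Mesa}) − 5x_{Pike}.
∂π/∂x_{Pike} = 108 − 4x_{Pike} − x_{Mesa} = 0 ⇒ x_{Pike} = 27 − 0.25x_{Mesa}.
Similarly x_{Mesa} = 26.25 − 0.25x_{Pike}.
Substituting the second reaction function into the first: x_{Pike} = 27 − 0.25(26.25 − 0.25x_{Pike}), which gives 0.9375x_{Pike} = 20.4375 ⇒ x_{Pike} = 21.8.
Then x_{Mesa} = 26.25 − 0.25·21.8 = 20.8.
P_{Pike} = 113 − 2·21.8 − 20.8 = 48.6.
Profit = (48.6 − 5)·21.8 = 950.48.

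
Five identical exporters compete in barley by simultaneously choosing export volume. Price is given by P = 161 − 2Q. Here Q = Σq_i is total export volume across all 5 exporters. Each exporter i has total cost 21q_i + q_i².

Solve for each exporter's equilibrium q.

A representative exporter's profit is π_i = q_i(161 − 2Q) − 21q_i − q_i², with Q = q_i + Σ_{j≠i} q_j.
First-order condition: 140 − 6q_i − 2Σ_{j≠i} q_j = 0.
In a symmetric equilibrium every exporter chooses the same q, so Σ_{j≠i} q_j = 4q. The condition becomes 140 − 14q = 0, giving q = 140/14 = 10.

10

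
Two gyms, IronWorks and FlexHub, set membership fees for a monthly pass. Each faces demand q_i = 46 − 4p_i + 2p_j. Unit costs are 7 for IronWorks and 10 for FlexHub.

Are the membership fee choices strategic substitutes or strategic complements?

strategic complements

IronWorks's profit: π = (p_{IronWorks} − 7)(46 − 4p_{IronWorks} + 2p_{FlexHub}).
∂π/∂p_{IronWorks} = 74 − 8p_{IronWorks} + 2p_{FlexHub} = 0 ⇒ p_{IronWorks} = 9.25 + 0.25p_{FlexHub}.
The best-response slope dp_{IronWorks}/dp_{FlexHub} = 0.25 > 0: the reaction function is upward-sloping, so the choices are strategic complements.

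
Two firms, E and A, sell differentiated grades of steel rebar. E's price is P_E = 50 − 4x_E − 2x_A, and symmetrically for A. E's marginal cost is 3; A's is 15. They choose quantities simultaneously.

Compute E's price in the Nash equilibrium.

Firm E's profit: π = x_E(50 − 4x_E − 2x_A) − 3x_E.
∂π/∂x_E = 47 − 8x_E − 2x_A = 0 ⇒ x_E = 5.875 − 0.25x_A.
Similarly x_A = 4.375 − 0.25x_E.
Substituting the second reaction function into the first: x_E = 5.875 − 0.25(4.375 − 0.25x_E), which gives 0.9375x_E = 153/32 ⇒ x_E = 5.1.
Then x_A = 4.375 − 0.25·5.1 = 3.1.
P_E = 50 − 4·5.1 − 2·3.1 = 23.4.

23.4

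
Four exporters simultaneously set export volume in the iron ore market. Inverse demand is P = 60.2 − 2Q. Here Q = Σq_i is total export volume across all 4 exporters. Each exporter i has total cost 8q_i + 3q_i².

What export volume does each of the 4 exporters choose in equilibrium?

3.2625

A representative exporter's profit is π_i = q_i(60.2 − 2Q) − 8q_i − 3q_i², with Q = q_i + Σ_{j≠i} q_j.
First-order condition: 52.2 − 10q_i − 2Σ_{j≠i} q_j = 0.
In a symmetric equilibrium every exporter chooses the same q, so Σ_{j≠i} q_j = 3q. The condition becomes 52.2 − 16q = 0, giving q = 52.2/16 = 3.2625.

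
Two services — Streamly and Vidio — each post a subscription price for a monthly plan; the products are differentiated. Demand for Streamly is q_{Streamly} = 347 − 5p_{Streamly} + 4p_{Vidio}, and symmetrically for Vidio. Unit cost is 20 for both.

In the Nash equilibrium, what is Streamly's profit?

14851.25

Streamly's profit: π = (p_{Streamly} − 20)(347 − 5p_{Streamly} + 4p_{Vidio}).
∂π/∂p_{Streamly} = 447 − 10p_{Streamly} + 4p_{Vidio} = 0 ⇒ p_{Streamly} = 44.7 + 0.4p_{Vidio}.
The game is symmetric, so in equilibrium p_{Vidio} = p_{Streamly}: the reaction function gives 0.6p_{Streamly} = 44.7, hence p_{Streamly} = 74.5.
q_{Streamly} = 347 − 5·74.5 + 4·74.5 = 272.5.
Profit = (74.5 − 20)·272.5 = 14851.25.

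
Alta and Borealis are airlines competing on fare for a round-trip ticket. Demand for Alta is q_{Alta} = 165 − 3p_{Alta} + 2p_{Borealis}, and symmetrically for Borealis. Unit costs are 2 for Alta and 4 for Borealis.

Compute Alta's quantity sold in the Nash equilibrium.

123.375

Alta's profit: π = (p_{Alta} − 2)(165 − 3p_{Alta} + 2p_{Borealis}).
∂π/∂p_{Alta} = 171 − 6p_{Alta} + 2p_{Borealis} = 0 ⇒ p_{Alta} = 28.5 + (1/3)p_{Borealis}.
Similarly p_{Borealis} = 29.5 + (1/3)p_{Alta}.
Plugging p_{Borealis} into Alta's best response: p_{Alta} = 28.5 + (1/3)(29.5 + (1/3)p_{Alta}) ⇒ (8/9)p_{Alta} = 115/3, so p_{Alta} = 43.125.
Then p_{Borealis} = 29.5 + (1/3)·43.125 = 43.875.
q_{Alta} = 165 − 3·43.125 + 2·43.875 = 123.375.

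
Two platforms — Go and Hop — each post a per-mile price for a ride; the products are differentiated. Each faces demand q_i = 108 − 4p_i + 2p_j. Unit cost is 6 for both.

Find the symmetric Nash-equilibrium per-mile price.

Go's profit: π = (p_{Go} − 6)(108 − 4p_{Go} + 2p_{Hop}).
∂π/∂p_{Go} = 132 − 8p_{Go} + 2p_{Hop} = 0 ⇒ p_{Go} = 16.5 + 0.25p_{Hop}.
The game is symmetric, so in equilibrium p_{Hop} = p_{Go}: the reaction function gives 0.75p_{Go} = 16.5, hence p_{Go} = 22.

22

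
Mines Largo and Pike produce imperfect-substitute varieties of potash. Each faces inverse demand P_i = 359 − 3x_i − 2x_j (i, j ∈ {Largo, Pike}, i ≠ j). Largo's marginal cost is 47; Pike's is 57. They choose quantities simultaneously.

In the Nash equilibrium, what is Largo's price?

165.875

Mine Largo's profit: π = x_{Largo}(359 − 3x_{Largo} − 2x_{Pike}) − 47x_{Largo}.
∂π/∂x_{Largo} = 312 − 6x_{Largo} − 2x_{Pike} = 0 ⇒ x_{Largo} = 52 − (1/3)x_{Pike}.
Similarly x_{Pike} = 151/3 − (1/3)x_{Largo}.
Substituting the second reaction function into the first: x_{Largo} = 52 − (1/3)(151/3 − (1/3)x_{Largo}), which gives (8/9)x_{Largo} = 317/9 ⇒ x_{Largo} = 39.625.
Then x_{Pike} = 151/3 − (1/3)·39.625 = 37.125.
P_{Largo} = 359 − 3·39.625 − 2·37.125 = 165.875.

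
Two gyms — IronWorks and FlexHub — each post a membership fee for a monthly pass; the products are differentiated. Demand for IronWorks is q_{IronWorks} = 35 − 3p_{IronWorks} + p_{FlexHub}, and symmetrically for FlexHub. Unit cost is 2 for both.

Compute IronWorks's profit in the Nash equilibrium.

115.32

IronWorks's profit: π = (p_{IronWorks} − 2)(35 − 3p_{IronWorks} + p_{FlexHub}).
∂π/∂p_{IronWorks} = 41 − 6p_{IronWorks} + p_{FlexHub} = 0 ⇒ p_{IronWorks} = 41/6 + (1/6)p_{FlexHub}.
The game is symmetric, so in equilibrium p_{FlexHub} = p_{IronWorks}: the reaction function gives (5/6)p_{IronWorks} = 41/6, hence p_{IronWorks} = 8.2.
q_{IronWorks} = 35 − 3·8.2 + 8.2 = 18.6.
Profit = (8.2 − 2)·18.6 = 115.32.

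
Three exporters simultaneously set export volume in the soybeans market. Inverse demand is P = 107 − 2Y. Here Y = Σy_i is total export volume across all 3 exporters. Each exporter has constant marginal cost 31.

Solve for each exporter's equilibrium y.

9.5

A representative exporter's profit is π_i = y_i(107 − 2Y) − 31y_i, with Y = y_i + Σ_{j≠i} y_j.
First-order condition: 76 − 4y_i − 2Σ_{j≠i} y_j = 0.
With identical exporters, set every y_j = y: then 76 − 4y − 4y = 0, i.e. y = 76/8 = 9.5.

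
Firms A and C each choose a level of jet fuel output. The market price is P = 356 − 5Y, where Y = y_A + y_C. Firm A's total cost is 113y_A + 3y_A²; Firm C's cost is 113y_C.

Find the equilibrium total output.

Firm A's profit: π = y_A(356 − 5(y_A + y_C)) − 113y_A − 3y_A².
∂π/∂y_A = 243 − 16y_A − 5y_C = 0, so y_A = 15.1875 − 0.3125y_C.
For C: ∂π/∂y_C = 243 − 10y_C − 5y_A = 0 ⇒ y_C = 24.3 − 0.5y_A.
Solving the two reaction functions simultaneously: (1 − (−0.3125)(−0.5))y_A = 15.1875 − 0.3125·24.3, so (27/32)y_A = 243/32 and y_A = 9.
Then y_C = 24.3 − 0.5·9 = 19.8.
Total output: 9 + 19.8 = 28.8.

28.8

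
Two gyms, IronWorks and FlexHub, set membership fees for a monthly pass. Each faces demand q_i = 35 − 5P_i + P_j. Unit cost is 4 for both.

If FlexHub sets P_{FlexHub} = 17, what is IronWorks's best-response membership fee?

7.2

IronWorks's profit: π = (P_{IronWorks} − 4)(35 − 5P_{IronWorks} + P_{FlexHub}).
∂π/∂P_{IronWorks} = 55 − 10P_{IronWorks} + P_{FlexHub} = 0 ⇒ P_{IronWorks} = 5.5 + 0.1P_{FlexHub}.
At P_{FlexHub} = 17: P_{IronWorks} = 5.5 + 0.1·17 = 7.2.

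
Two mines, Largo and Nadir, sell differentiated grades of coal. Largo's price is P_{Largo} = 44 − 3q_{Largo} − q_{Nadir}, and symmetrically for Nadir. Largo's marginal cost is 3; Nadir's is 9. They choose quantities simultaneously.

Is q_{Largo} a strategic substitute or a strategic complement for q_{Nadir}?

strategic substitutes

Mine Largo's profit: π = q_{Largo}(44 − 3q_{Largo} − q_{Nadir}) − 3q_{Largo}.
∂π/∂q_{Largo} = 41 − 6q_{Largo} − q_{Nadir} = 0 ⇒ q_{Largo} = 41/6 − (1/6)q_{Nadir}.
The best-response slope dq_{Largo}/dq_{Nadir} = −1/6 < 0: the reaction function is downward-sloping, so the choices are strategic substitutes.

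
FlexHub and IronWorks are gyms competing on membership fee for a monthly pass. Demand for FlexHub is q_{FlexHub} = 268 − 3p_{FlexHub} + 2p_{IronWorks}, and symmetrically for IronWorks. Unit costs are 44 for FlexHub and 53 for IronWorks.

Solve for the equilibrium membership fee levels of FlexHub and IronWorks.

FlexHub's profit: π = (p_{FlexHub} − 44)(268 − 3p_{FlexHub} + 2p_{IronWorks}).
∂π/∂p_{FlexHub} = 400 − 6p_{FlexHub} + 2p_{IronWorks} = 0 ⇒ p_{FlexHub} = 200/3 + (1/3)p_{IronWorks}.
Similarly p_{IronWorks} = 427/6 + (1/3)p_{FlexHub}.
Plugging p_{IronWorks} into FlexHub's best response: p_{FlexHub} = 200/3 + (1/3)(427/6 + (1/3)p_{FlexHub}) ⇒ (8/9)p_{FlexHub} = 1627/18, so p_{FlexHub} = 101.6875.
Then p_{IronWorks} = 427/6 + (1/3)·101.6875 = 105.0625.

101.6875, 105.0625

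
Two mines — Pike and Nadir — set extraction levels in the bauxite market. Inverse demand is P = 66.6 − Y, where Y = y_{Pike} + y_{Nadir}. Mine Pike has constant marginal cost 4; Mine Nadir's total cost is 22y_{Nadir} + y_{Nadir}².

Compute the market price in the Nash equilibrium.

33.4

Mine Pike's profit: π = y_{Pike}(66.6 − (y_{Pike} + y_{Nadir})) − 4y_{Pike}.
∂π/∂y_{Pike} = 62.6 − 2y_{Pike} − y_{Nadir} = 0, so y_{Pike} = 31.3 − 0.5y_{Nadir}.
For Nadir: ∂π/∂y_{Nadir} = 44.6 − 4y_{Nadir} − y_{Pike} = 0 ⇒ y_{Nadir} = 11.15 − 0.25y_{Pike}.
Plugging y_{Nadir} into Pike's best response: y_{Pike} = 31.3 − 0.5(11.15 − 0.25y_{Pike}) ⇒ 0.875y_{Pike} = 25.725, so y_{Pike} = 29.4.
Then y_{Nadir} = 11.15 − 0.25·29.4 = 3.8.
Equilibrium price: P = 66.6 − 33.2 = 33.4.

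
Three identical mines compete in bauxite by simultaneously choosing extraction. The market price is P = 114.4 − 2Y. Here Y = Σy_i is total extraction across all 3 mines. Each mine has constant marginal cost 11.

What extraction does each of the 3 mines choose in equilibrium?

A representative mine's profit is π_i = y_i(114.4 − 2Y) − 11y_i, with Y = y_i + Σ_{j≠i} y_j.
First-order condition: 103.4 − 4y_i − 2Σ_{j≠i} y_j = 0.
With identical mines, set every y_j = y: then 103.4 − 4y − 4y = 0, i.e. y = 103.4/8 = 12.925.

12.925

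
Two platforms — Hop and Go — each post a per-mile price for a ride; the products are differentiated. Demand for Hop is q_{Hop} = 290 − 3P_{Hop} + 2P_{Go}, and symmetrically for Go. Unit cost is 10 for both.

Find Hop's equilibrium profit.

Hop's profit: π = (P_{Hop} − 10)(290 − 3P_{Hop} + 2P_{Go}).
∂π/∂P_{Hop} = 320 − 6P_{Hop} + 2P_{Go} = 0 ⇒ P_{Hop} = 160/3 + (1/3)P_{Go}.
The game is symmetric, so in equilibrium P_{Go} = P_{Hop}: the reaction function gives (2/3)P_{Hop} = 160/3, hence P_{Hop} = 80.
q_{Hop} = 290 − 3·80 + 2·80 = 210.
Profit = (80 − 10)·210 = 14700.

14700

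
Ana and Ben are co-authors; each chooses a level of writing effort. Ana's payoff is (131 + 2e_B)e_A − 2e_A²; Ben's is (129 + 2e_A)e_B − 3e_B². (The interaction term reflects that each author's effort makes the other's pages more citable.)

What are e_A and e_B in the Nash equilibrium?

Expanding Ana's payoff: 131e_A + 2e_Be_A − 2e_A².
∂π/∂e_A = 131 + 2e_B − 4e_A = 0, so e_A = 32.75 + 0.5e_B.
Likewise for Ben: e_B = 21.5 + (1/3)e_A.
Plugging e_B into Ana's best response: e_A = 32.75 + 0.5(21.5 + (1/3)e_A) ⇒ (5/6)e_A = 43.5, so e_A = 52.2.
Then e_B = 21.5 + (1/3)·52.2 = 38.9.

52.2, 38.9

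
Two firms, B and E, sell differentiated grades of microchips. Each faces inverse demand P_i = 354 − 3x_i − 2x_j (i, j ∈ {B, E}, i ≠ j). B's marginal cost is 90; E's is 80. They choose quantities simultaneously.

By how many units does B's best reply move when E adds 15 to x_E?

Firm B's profit: π = x_B(354 − 3x_B − 2x_E) − 90x_B.
∂π/∂x_B = 264 − 6x_B − 2x_E = 0 ⇒ x_B = 44 − (1/3)x_E.
The reaction-function slope is −1/3, so a 15-unit rise in x_E moves x_B by −1/3 × 15 = −5. B's best response falls — the actions are strategic substitutes.

-5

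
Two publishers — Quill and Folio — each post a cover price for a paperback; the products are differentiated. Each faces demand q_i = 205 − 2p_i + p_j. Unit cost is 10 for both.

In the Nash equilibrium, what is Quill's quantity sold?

Quill's profit: π = (p_{Quill} − 10)(205 − 2p_{Quill} + p_{Folio}).
∂π/∂p_{Quill} = 225 − 4p_{Quill} + p_{Folio} = 0 ⇒ p_{Quill} = 56.25 + 0.25p_{Folio}.
The game is symmetric, so in equilibrium p_{Folio} = p_{Quill}: the reaction function gives 0.75p_{Quill} = 56.25, hence p_{Quill} = 75.
q_{Quill} = 205 − 2·75 + 75 = 130.

130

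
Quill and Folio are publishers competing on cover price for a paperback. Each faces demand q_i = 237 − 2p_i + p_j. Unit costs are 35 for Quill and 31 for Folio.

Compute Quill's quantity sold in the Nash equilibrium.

Quill's profit: π = (p_{Quill} − 35)(237 − 2p_{Quill} + p_{Folio}).
∂π/∂p_{Quill} = 307 − 4p_{Quill} + p_{Folio} = 0 ⇒ p_{Quill} = 76.75 + 0.25p_{Folio}.
Similarly p_{Folio} = 74.75 + 0.25p_{Quill}.
Solving the two reaction functions simultaneously: (1 − (0.25)(0.25))p_{Quill} = 76.75 + 0.25·74.75, so 0.9375p_{Quill} = 95.4375 and p_{Quill} = 101.8.
Then p_{Folio} = 74.75 + 0.25·101.8 = 100.2.
q_{Quill} = 237 − 2·101.8 + 100.2 = 133.6.

133.6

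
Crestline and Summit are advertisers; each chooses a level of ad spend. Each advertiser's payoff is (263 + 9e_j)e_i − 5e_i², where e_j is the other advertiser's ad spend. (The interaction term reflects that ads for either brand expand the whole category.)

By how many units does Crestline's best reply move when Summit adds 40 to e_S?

Crestline's payoff is (263 + 9e_S)e_C − 5e_C².
∂π/∂e_C = 263 + 9e_S − 10e_C = 0, so e_C = 26.3 + 0.9e_S.
The reaction-function slope is 0.9, so a 40-unit rise in e_S moves e_C by 0.9 × 40 = 36. Crestline's best response rises — the actions are strategic complements.

36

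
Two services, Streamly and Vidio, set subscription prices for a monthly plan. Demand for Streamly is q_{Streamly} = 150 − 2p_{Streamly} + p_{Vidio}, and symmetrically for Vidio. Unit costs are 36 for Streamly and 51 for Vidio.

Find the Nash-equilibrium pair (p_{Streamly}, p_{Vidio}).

76, 82

Streamly's profit: π = (p_{Streamly} − 36)(150 − 2p_{Streamly} + p_{Vidio}).
∂π/∂p_{Streamly} = 222 − 4p_{Streamly} + p_{Vidio} = 0 ⇒ p_{Streamly} = 55.5 + 0.25p_{Vidio}.
Similarly p_{Vidio} = 63 + 0.25p_{Streamly}.
Solving the two reaction functions simultaneously: (1 − (0.25)(0.25))p_{Streamly} = 55.5 + 0.25·63, so 0.9375p_{Streamly} = 71.25 and p_{Streamly} = 76.
Then p_{Vidio} = 63 + 0.25·76 = 82.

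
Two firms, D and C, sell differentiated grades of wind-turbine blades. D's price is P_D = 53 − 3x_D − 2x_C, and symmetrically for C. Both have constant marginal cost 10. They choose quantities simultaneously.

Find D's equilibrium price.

26.125

Firm D's profit: π = x_D(53 − 3x_D − 2x_C) − 10x_D.
∂π/∂x_D = 43 − 6x_D − 2x_C = 0 ⇒ x_D = 43/6 − (1/3)x_C.
By symmetry x_C = x_D; substituting into the reaction function, (4/3)x_D = 43/6 and x_D = 5.375.
P_D = 53 − 3·5.375 − 2·5.375 = 26.125.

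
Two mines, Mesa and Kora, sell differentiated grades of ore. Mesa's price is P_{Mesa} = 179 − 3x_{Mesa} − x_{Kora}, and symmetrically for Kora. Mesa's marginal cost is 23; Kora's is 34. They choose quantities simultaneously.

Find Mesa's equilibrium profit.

Mine Mesa's profit: π = x_{Mesa}(179 − 3x_{Mesa} − x_{Kora}) − 23x_{Mesa}.
∂π/∂x_{Mesa} = 156 − 6x_{Mesa} − x_{Kora} = 0 ⇒ x_{Mesa} = 26 − (1/6)x_{Kora}.
Similarly x_{Kora} = 145/6 − (1/6)x_{Mesa}.
Substituting the second reaction function into the first: x_{Mesa} = 26 − (1/6)(145/6 − (1/6)x_{Mesa}), which gives (35/36)x_{Mesa} = 791/36 ⇒ x_{Mesa} = 22.6.
Then x_{Kora} = 145/6 − (1/6)·22.6 = 20.4.
P_{Mesa} = 179 − 3·22.6 − 20.4 = 90.8.
Profit = (90.8 − 23)·22.6 = 1532.28.

1532.28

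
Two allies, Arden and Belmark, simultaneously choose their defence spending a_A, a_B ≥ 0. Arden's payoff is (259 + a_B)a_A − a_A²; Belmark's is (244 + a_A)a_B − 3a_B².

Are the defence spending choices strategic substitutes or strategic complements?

Expanding Arden's payoff: 259a_A + a_Ba_A − a_A².
∂π/∂a_A = 259 + a_B − 2a_A = 0, so a_A = 129.5 + 0.5a_B.
The best-response slope da_A/da_B = 0.5 > 0: the reaction function is upward-sloping, so the choices are strategic complements.

strategic complements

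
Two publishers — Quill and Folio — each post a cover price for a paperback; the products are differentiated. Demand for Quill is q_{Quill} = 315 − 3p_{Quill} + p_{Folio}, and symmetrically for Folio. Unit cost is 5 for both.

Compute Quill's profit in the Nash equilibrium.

Quill's profit: π = (p_{Quill} − 5)(315 − 3p_{Quill} + p_{Folio}).
∂π/∂p_{Quill} = 330 − 6p_{Quill} + p_{Folio} = 0 ⇒ p_{Quill} = 55 + (1/6)p_{Folio}.
Setting p_{Quill} = p_{Folio} in the reaction function: p_{Quill} = 55 + (1/6)p_{Quill}, so p_{Quill} = 55 / (5/6) = 66.
q_{Quill} = 315 − 3·66 + 66 = 183.
Profit = (66 − 5)·183 = 11163.

11163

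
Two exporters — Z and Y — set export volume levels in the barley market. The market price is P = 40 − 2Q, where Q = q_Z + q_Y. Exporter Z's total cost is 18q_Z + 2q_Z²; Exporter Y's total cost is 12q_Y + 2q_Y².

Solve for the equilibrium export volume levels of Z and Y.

2, 3

Exporter Z's profit: π = q_Z(40 − 2(q_Z + q_Y)) − 18q_Z − 2q_Z².
∂π/∂q_Z = 22 − 8q_Z − 2q_Y = 0, so q_Z = 2.75 − 0.25q_Y.
By the same steps for Y: q_Y = 3.5 − 0.25q_Z.
Substituting the second reaction function into the first: q_Z = 2.75 − 0.25(3.5 − 0.25q_Z), which gives 0.9375q_Z = 1.875 ⇒ q_Z = 2.
Then q_Y = 3.5 − 0.25·2 = 3.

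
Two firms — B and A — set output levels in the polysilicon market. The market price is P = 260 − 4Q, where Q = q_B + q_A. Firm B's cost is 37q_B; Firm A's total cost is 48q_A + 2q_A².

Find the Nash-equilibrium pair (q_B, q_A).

22.85, 10.05

Firm B's profit: π = q_B(260 − 4(q_B + q_A)) − 37q_B.
∂π/∂q_B = 223 − 8q_B − 4q_A = 0, so q_B = 27.875 − 0.5q_A.
For A: ∂π/∂q_A = 212 − 12q_A − 4q_B = 0 ⇒ q_A = 53/3 − (1/3)q_B.
Substituting the second reaction function into the first: q_B = 27.875 − 0.5(53/3 − (1/3)q_B), which gives (5/6)q_B = 457/24 ⇒ q_B = 22.85.
Then q_A = 53/3 − (1/3)·22.85 = 10.05.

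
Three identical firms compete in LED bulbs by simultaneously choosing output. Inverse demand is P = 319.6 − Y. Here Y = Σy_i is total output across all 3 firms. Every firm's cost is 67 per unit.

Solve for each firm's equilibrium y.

A representative firm's profit is π_i = y_i(319.6 − Y) − 67y_i, with Y = y_i + Σ_{j≠i} y_j.
First-order condition: 252.6 − 2y_i − Σ_{j≠i} y_j = 0.
In a symmetric equilibrium every firm chooses the same y, so Σ_{j≠i} y_j = 2y. The condition becomes 252.6 − 4y = 0, giving y = 252.6/4 = 63.15.

63.15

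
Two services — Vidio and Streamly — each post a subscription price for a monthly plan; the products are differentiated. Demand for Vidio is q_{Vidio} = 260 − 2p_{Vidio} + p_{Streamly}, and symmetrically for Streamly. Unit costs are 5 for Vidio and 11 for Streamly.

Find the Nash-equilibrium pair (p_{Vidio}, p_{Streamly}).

90.8, 93.2

Vidio's profit: π = (p_{Vidio} − 5)(260 − 2p_{Vidio} + p_{Streamly}).
∂π/∂p_{Vidio} = 270 − 4p_{Vidio} + p_{Streamly} = 0 ⇒ p_{Vidio} = 67.5 + 0.25p_{Streamly}.
Similarly p_{Streamly} = 70.5 + 0.25p_{Vidio}.
Substituting the second reaction function into the first: p_{Vidio} = 67.5 + 0.25(70.5 + 0.25p_{Vidio}), which gives 0.9375p_{Vidio} = 85.125 ⇒ p_{Vidio} = 90.8.
Then p_{Streamly} = 70.5 + 0.25·90.8 = 93.2.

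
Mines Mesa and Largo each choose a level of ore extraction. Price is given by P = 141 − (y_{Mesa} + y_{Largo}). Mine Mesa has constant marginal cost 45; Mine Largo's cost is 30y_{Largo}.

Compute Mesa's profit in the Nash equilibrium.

729

Mine Mesa's profit: π = y_{Mesa}(141 − (y_{Mesa} + y_{Largo})) − 45y_{Mesa}.
∂π/∂y_{Mesa} = 96 − 2y_{Mesa} − y_{Largo} = 0, so y_{Mesa} = 48 − 0.5y_{Largo}.
By the same steps for Largo: y_{Largo} = 55.5 − 0.5y_{Mesa}.
Plugging y_{Largo} into Mesa's best response: y_{Mesa} = 48 − 0.5(55.5 − 0.5y_{Mesa}) ⇒ 0.75y_{Mesa} = 20.25, so y_{Mesa} = 27.
Then y_{Largo} = 55.5 − 0.5·27 = 42.
Price P = 141 − 69 = 72.
Mesa's profit: (72 − 45)·27 = 729.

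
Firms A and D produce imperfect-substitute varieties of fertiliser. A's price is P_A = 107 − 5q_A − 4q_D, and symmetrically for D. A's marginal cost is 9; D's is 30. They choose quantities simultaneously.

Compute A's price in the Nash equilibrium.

Firm A's profit: π = q_A(107 − 5q_A − 4q_D) − 9q_A.
∂π/∂q_A = 98 − 10q_A − 4q_D = 0 ⇒ q_A = 9.8 − 0.4q_D.
Similarly q_D = 7.7 − 0.4q_A.
Substituting the second reaction function into the first: q_A = 9.8 − 0.4(7.7 − 0.4q_A), which gives 0.84q_A = 6.72 ⇒ q_A = 8.
Then q_D = 7.7 − 0.4·8 = 4.5.
P_A = 107 − 5·8 − 4·4.5 = 49.

49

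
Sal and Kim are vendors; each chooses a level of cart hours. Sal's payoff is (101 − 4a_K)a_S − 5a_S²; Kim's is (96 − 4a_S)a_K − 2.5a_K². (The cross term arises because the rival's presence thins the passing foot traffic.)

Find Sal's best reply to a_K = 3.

8.9

Expanding Sal's payoff: 101a_S − 4a_Ka_S − 5a_S².
∂π/∂a_S = 101 − 4a_K − 10a_S = 0, so a_S = 10.1 − 0.4a_K.
At a_K = 3: a_S = 10.1 − 0.4·3 = 8.9.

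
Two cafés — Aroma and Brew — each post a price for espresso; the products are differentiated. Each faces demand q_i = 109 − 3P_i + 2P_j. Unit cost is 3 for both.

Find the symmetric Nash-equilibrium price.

Aroma's profit: π = (P_{Aroma} − 3)(109 − 3P_{Aroma} + 2P_{Brew}).
∂π/∂P_{Aroma} = 118 − 6P_{Aroma} + 2P_{Brew} = 0 ⇒ P_{Aroma} = 59/3 + (1/3)P_{Brew}.
Setting P_{Aroma} = P_{Brew} in the reaction function: P_{Aroma} = 59/3 + (1/3)P_{Aroma}, so P_{Aroma} = (59/3) / (2/3) = 29.5.

29.5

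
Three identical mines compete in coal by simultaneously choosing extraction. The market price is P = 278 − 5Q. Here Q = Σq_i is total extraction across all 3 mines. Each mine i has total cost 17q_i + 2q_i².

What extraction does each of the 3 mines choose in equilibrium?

A representative mine's profit is π_i = q_i(278 − 5Q) − 17q_i − 2q_i², with Q = q_i + Σ_{j≠i} q_j.
First-order condition: 261 − 14q_i − 5Σ_{j≠i} q_j = 0.
Imposing symmetry (q_j = q for all j) turns Σ_{j≠i} q_j into 2q, so 261 = 24q and q = 10.875.

10.875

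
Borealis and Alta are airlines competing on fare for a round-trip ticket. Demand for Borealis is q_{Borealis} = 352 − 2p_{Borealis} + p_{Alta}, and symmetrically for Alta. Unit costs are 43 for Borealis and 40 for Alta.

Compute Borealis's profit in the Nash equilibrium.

21053.52

Borealis's profit: π = (p_{Borealis} − 43)(352 − 2p_{Borealis} + p_{Alta}).
∂π/∂p_{Borealis} = 438 − 4p_{Borealis} + p_{Alta} = 0 ⇒ p_{Borealis} = 109.5 + 0.25p_{Alta}.
Similarly p_{Alta} = 108 + 0.25p_{Borealis}.
Plugging p_{Alta} into Borealis's best response: p_{Borealis} = 109.5 + 0.25(108 + 0.25p_{Borealis}) ⇒ 0.9375p_{Borealis} = 136.5, so p_{Borealis} = 145.6.
Then p_{Alta} = 108 + 0.25·145.6 = 144.4.
q_{Borealis} = 352 − 2·145.6 + 144.4 = 205.2.
Profit = (145.6 − 43)·205.2 = 21053.52.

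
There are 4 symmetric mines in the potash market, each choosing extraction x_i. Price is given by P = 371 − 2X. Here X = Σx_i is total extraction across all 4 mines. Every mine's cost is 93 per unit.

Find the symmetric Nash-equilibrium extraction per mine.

A representative mine's profit is π_i = x_i(371 − 2X) − 93x_i, with X = x_i + Σ_{j≠i} x_j.
First-order condition: 278 − 4x_i − 2Σ_{j≠i} x_j = 0.
In a symmetric equilibrium every mine chooses the same x, so Σ_{j≠i} x_j = 3x. The condition becomes 278 − 10x = 0, giving x = 278/10 = 27.8.

27.8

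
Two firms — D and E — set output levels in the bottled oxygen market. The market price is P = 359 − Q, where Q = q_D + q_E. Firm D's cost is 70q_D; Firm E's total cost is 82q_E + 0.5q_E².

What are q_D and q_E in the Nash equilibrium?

Firm D's profit: π = q_D(359 − (q_D + q_E)) − 70q_D.
∂π/∂q_D = 289 − 2q_D − q_E = 0, so q_D = 144.5 − 0.5q_E.
For E: ∂π/∂q_E = 277 − 3q_E − q_D = 0 ⇒ q_E = 277/3 − (1/3)q_D.
Substituting the second reaction function into the first: q_D = 144.5 − 0.5(277/3 − (1/3)q_D), which gives (5/6)q_D = 295/3 ⇒ q_D = 118.
Then q_E = 277/3 − (1/3)·118 = 53.

118, 53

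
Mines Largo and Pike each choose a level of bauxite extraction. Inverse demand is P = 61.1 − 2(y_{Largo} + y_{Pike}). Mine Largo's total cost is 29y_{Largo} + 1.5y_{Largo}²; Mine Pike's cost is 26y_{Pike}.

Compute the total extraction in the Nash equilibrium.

9.9875

Mine Largo's profit: π = y_{Largo}(61.1 − 2(y_{Largo} + y_{Pike})) − 29y_{Largo} − 1.5y_{Largo}².
∂π/∂y_{Largo} = 32.1 − 7y_{Largo} − 2y_{Pike} = 0, so y_{Largo} = 321/70 − (2/7)y_{Pike}.
For Pike: ∂π/∂y_{Pike} = 35.1 − 4y_{Pike} − 2y_{Largo} = 0 ⇒ y_{Pike} = 8.775 − 0.5y_{Largo}.
Substituting the second reaction function into the first: y_{Largo} = 321/70 − (2/7)(8.775 − 0.5y_{Largo}), which gives (6/7)y_{Largo} = 291/140 ⇒ y_{Largo} = 2.425.
Then y_{Pike} = 8.775 − 0.5·2.425 = 7.5625.
Total extraction: 2.425 + 7.5625 = 9.9875.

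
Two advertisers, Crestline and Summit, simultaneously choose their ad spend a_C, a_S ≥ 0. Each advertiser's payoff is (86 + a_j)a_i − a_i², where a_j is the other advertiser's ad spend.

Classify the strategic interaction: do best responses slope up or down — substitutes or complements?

Crestline's payoff is (86 + a_S)a_C − a_C².
∂π/∂a_C = 86 + a_S − 2a_C = 0, so a_C = 43 + 0.5a_S.
The best-response slope da_C/da_S = 0.5 > 0: the reaction function is upward-sloping, so the choices are strategic complements.

strategic complements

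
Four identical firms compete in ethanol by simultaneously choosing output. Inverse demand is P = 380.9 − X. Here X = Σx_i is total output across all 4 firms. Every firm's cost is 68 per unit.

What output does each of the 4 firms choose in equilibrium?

A representative firm's profit is π_i = x_i(380.9 − X) − 68x_i, with X = x_i + Σ_{j≠i} x_j.
First-order condition: 312.9 − 2x_i − Σ_{j≠i} x_j = 0.
Imposing symmetry (x_j = x for all j) turns Σ_{j≠i} x_j into 3x, so 312.9 = 5x and x = 62.58.

62.58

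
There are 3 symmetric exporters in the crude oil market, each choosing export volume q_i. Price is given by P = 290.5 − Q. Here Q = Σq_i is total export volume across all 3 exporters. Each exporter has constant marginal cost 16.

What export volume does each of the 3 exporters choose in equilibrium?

68.625

A representative exporter's profit is π_i = q_i(290.5 − Q) − 16q_i, with Q = q_i + Σ_{j≠i} q_j.
First-order condition: 274.5 − 2q_i − Σ_{j≠i} q_j = 0.
In a symmetric equilibrium every exporter chooses the same q, so Σ_{j≠i} q_j = 2q. The condition becomes 274.5 − 4q = 0, giving q = 274.5/4 = 68.625.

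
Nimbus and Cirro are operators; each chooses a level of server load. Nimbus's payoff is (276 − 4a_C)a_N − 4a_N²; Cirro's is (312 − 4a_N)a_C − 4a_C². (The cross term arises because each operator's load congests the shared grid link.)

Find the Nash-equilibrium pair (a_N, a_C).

Expanding Nimbus's payoff: 276a_N − 4a_Ca_N − 4a_N².
∂π/∂a_N = 276 − 4a_C − 8a_N = 0, so a_N = 34.5 − 0.5a_C.
Likewise for Cirro: a_C = 39 − 0.5a_N.
Plugging a_C into Nimbus's best response: a_N = 34.5 − 0.5(39 − 0.5a_N) ⇒ 0.75a_N = 15, so a_N = 20.
Then a_C = 39 − 0.5·20 = 29.

20, 29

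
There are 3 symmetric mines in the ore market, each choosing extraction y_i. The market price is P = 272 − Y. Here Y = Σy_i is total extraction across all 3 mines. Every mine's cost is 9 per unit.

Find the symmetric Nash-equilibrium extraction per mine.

65.75

A representative mine's profit is π_i = y_i(272 − Y) − 9y_i, with Y = y_i + Σ_{j≠i} y_j.
First-order condition: 263 − 2y_i − Σ_{j≠i} y_j = 0.
In a symmetric equilibrium every mine chooses the same y, so Σ_{j≠i} y_j = 2y. The condition becomes 263 − 4y = 0, giving y = 263/4 = 65.75.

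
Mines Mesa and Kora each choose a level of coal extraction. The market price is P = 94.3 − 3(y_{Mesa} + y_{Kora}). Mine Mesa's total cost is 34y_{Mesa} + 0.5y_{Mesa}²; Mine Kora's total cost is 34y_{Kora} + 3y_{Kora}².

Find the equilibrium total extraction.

10.452

Mine Mesa's profit: π = y_{Mesa}(94.3 − 3(y_{Mesa} + y_{Kora})) − 34y_{Mesa} − 0.5y_{Mesa}².
∂π/∂y_{Mesa} = 60.3 − 7y_{Mesa} − 3y_{Kora} = 0, so y_{Mesa} = 603/70 − (3/7)y_{Kora}.
For Kora: ∂π/∂y_{Kora} = 60.3 − 12y_{Kora} − 3y_{Mesa} = 0 ⇒ y_{Kora} = 5.025 − 0.25y_{Mesa}.
Solving the two reaction functions simultaneously: (1 − (−3/7)(−0.25))y_{Mesa} = 603/70 − (3/7)·5.025, so (25/28)y_{Mesa} = 1809/280 and y_{Mesa} = 7.236.
Then y_{Kora} = 5.025 − 0.25·7.236 = 3.216.
Total extraction: 7.236 + 3.216 = 10.452.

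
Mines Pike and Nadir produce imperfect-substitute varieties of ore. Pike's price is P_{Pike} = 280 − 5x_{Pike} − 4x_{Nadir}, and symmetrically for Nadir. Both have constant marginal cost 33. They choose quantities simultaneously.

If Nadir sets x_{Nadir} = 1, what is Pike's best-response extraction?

24.3

Mine Pike's profit: π = x_{Pike}(280 − 5x_{Pike} − 4x_{Nadir}) − 33x_{Pike}.
∂π/∂x_{Pike} = 247 − 10x_{Pike} − 4x_{Nadir} = 0 ⇒ x_{Pike} = 24.7 − 0.4x_{Nadir}.
At x_{Nadir} = 1: x_{Pike} = 24.7 − 0.4·1 = 24.3.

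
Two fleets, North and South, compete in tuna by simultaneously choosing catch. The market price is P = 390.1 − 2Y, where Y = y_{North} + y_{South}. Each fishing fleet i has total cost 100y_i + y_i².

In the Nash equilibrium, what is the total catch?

Fishing fleet North's profit: π = y_{North}(390.1 − 2(y_{North} + y_{South})) − 100y_{North} − y_{North}².
∂π/∂y_{North} = 290.1 − 6y_{North} − 2y_{South} = 0, so y_{North} = 48.35 − (1/3)y_{South}.
Setting y_{North} = y_{South} in the reaction function: y_{North} = 48.35 − (1/3)y_{North}, so y_{North} = 48.35 / (4/3) = 36.2625.
Total catch: 36.2625 + 36.2625 = 72.525.

72.525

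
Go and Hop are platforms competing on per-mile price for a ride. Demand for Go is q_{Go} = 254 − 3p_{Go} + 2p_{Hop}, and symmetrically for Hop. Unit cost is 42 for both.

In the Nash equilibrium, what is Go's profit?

Go's profit: π = (p_{Go} − 42)(254 − 3p_{Go} + 2p_{Hop}).
∂π/∂p_{Go} = 380 − 6p_{Go} + 2p_{Hop} = 0 ⇒ p_{Go} = 190/3 + (1/3)p_{Hop}.
By symmetry p_{Hop} = p_{Go}; substituting into the reaction function, (2/3)p_{Go} = 190/3 and p_{Go} = 95.
q_{Go} = 254 − 3·95 + 2·95 = 159.
Profit = (95 − 42)·159 = 8427.

8427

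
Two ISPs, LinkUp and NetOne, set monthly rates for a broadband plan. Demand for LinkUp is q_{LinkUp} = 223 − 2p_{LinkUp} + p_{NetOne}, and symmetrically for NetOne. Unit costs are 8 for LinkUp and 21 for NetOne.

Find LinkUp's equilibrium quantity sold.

LinkUp's profit: π = (p_{LinkUp} − 8)(223 − 2p_{LinkUp} + p_{NetOne}).
∂π/∂p_{LinkUp} = 239 − 4p_{LinkUp} + p_{NetOne} = 0 ⇒ p_{LinkUp} = 59.75 + 0.25p_{NetOne}.
Similarly p_{NetOne} = 66.25 + 0.25p_{LinkUp}.
Plugging p_{NetOne} into LinkUp's best response: p_{LinkUp} = 59.75 + 0.25(66.25 + 0.25p_{LinkUp}) ⇒ 0.9375p_{LinkUp} = 76.3125, so p_{LinkUp} = 81.4.
Then p_{NetOne} = 66.25 + 0.25·81.4 = 86.6.
q_{LinkUp} = 223 − 2·81.4 + 86.6 = 146.8.

146.8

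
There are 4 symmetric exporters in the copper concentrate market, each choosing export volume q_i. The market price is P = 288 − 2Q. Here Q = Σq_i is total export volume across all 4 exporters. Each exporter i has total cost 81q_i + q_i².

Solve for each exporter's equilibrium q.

A representative exporter's profit is π_i = q_i(288 − 2Q) − 81q_i − q_i², with Q = q_i + Σ_{j≠i} q_j.
First-order condition: 207 − 6q_i − 2Σ_{j≠i} q_j = 0.
In a symmetric equilibrium every exporter chooses the same q, so Σ_{j≠i} q_j = 3q. The condition becomes 207 − 12q = 0, giving q = 207/12 = 17.25.

17.25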